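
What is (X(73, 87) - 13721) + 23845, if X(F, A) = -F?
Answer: 10051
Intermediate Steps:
(X(73, 87) - 13721) + 23845 = (-1*73 - 13721) + 23845 = (-73 - 13721) + 23845 = -13794 + 23845 = 10051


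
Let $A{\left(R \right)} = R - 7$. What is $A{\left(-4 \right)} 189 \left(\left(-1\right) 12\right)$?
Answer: $24948$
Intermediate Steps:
$A{\left(R \right)} = -7 + R$
$A{\left(-4 \right)} 189 \left(\left(-1\right) 12\right) = \left(-7 - 4\right) 189 \left(\left(-1\right) 12\right) = \left(-11\right) 189 \left(-12\right) = \left(-2079\right) \left(-12\right) = 24948$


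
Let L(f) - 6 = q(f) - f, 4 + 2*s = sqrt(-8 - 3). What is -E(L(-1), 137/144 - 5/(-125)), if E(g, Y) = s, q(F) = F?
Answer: 2 - I*sqrt(11)/2 ≈ 2.0 - 1.6583*I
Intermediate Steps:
s = -2 + I*sqrt(11)/2 (s = -2 + sqrt(-8 - 3)/2 = -2 + sqrt(-11)/2 = -2 + (I*sqrt(11))/2 = -2 + I*sqrt(11)/2 ≈ -2.0 + 1.6583*I)
L(f) = 6 (L(f) = 6 + (f - f) = 6 + 0 = 6)
E(g, Y) = -2 + I*sqrt(11)/2
-E(L(-1), 137/144 - 5/(-125)) = -(-2 + I*sqrt(11)/2) = 2 - I*sqrt(11)/2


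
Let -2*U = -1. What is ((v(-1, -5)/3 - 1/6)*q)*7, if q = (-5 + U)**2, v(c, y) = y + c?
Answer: -2457/8 ≈ -307.13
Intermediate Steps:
U = 1/2 (U = -1/2*(-1) = 1/2 ≈ 0.50000)
v(c, y) = c + y
q = 81/4 (q = (-5 + 1/2)**2 = (-9/2)**2 = 81/4 ≈ 20.250)
((v(-1, -5)/3 - 1/6)*q)*7 = (((-1 - 5)/3 - 1/6)*(81/4))*7 = ((-6*1/3 - 1*1/6)*(81/4))*7 = ((-2 - 1/6)*(81/4))*7 = -13/6*81/4*7 = -351/8*7 = -2457/8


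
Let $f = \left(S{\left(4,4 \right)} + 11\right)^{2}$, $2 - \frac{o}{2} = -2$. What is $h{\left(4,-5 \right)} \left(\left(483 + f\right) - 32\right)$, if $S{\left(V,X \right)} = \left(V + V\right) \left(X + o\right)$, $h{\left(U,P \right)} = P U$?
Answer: $-238000$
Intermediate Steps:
$o = 8$ ($o = 4 - -4 = 4 + 4 = 8$)
$S{\left(V,X \right)} = 2 V \left(8 + X\right)$ ($S{\left(V,X \right)} = \left(V + V\right) \left(X + 8\right) = 2 V \left(8 + X\right)$)
$f = 11449$ ($f = \left(2 \cdot 4 \left(8 + 4\right) + 11\right)^{2} = \left(2 \cdot 4 \cdot 12 + 11\right)^{2} = \left(96 + 11\right)^{2} = 107^{2} = 11449$)
$h{\left(4,-5 \right)} \left(\left(483 + f\right) - 32\right) = \left(-5\right) 4 \left(\left(483 + 11449\right) - 32\right) = - 20 \left(11932 - 32\right) = \left(-20\right) 11900 = -238000$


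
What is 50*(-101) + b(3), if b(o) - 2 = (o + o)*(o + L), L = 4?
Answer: -5006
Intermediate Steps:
b(o) = 2 + 2*o*(4 + o) (b(o) = 2 + (o + o)*(o + 4) = 2 + (2*o)*(4 + o) = 2 + 2*o*(4 + o))
50*(-101) + b(3) = 50*(-101) + (2 + 2*3² + 8*3) = -5050 + (2 + 2*9 + 24) = -5050 + (2 + 18 + 24) = -5050 + 44 = -5006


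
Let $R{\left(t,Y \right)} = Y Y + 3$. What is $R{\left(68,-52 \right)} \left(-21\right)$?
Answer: $-56847$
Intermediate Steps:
$R{\left(t,Y \right)} = 3 + Y^{2}$ ($R{\left(t,Y \right)} = Y^{2} + 3 = 3 + Y^{2}$)
$R{\left(68,-52 \right)} \left(-21\right) = \left(3 + \left(-52\right)^{2}\right) \left(-21\right) = \left(3 + 2704\right) \left(-21\right) = 2707 \left(-21\right) = -56847$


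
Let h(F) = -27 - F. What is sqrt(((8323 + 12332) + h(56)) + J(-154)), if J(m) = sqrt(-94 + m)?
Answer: sqrt(20572 + 2*I*sqrt(62)) ≈ 143.43 + 0.0549*I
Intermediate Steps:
sqrt(((8323 + 12332) + h(56)) + J(-154)) = sqrt(((8323 + 12332) + (-27 - 1*56)) + sqrt(-94 - 154)) = sqrt((20655 + (-27 - 56)) + sqrt(-248)) = sqrt((20655 - 83) + 2*I*sqrt(62)) = sqrt(20572 + 2*I*sqrt(62))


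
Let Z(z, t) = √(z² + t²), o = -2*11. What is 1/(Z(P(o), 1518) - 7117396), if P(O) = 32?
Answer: -1779349/12664330878867 - √576337/25328661757734 ≈ -1.4053e-7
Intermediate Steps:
o = -22
Z(z, t) = √(t² + z²)
1/(Z(P(o), 1518) - 7117396) = 1/(√(1518² + 32²) - 7117396) = 1/(√(2304324 + 1024) - 7117396) = 1/(√2305348 - 7117396) = 1/(2*√576337 - 7117396) = 1/(-7117396 + 2*√576337)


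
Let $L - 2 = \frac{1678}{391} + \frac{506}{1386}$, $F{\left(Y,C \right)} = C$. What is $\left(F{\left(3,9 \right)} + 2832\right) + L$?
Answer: $\frac{70146326}{24633} \approx 2847.7$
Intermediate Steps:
$L = \frac{163973}{24633}$ ($L = 2 + \left(\frac{1678}{391} + \frac{506}{1386}\right) = 2 + \left(1678 \cdot \frac{1}{391} + 506 \cdot \frac{1}{1386}\right) = 2 + \left(\frac{1678}{391} + \frac{23}{63}\right) = 2 + \frac{114707}{24633} = \frac{163973}{24633} \approx 6.6566$)
$\left(F{\left(3,9 \right)} + 2832\right) + L = \left(9 + 2832\right) + \frac{163973}{24633} = 2841 + \frac{163973}{24633} = \frac{70146326}{24633}$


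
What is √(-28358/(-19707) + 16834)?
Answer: 2*√1634577388293/19707 ≈ 129.75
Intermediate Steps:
√(-28358/(-19707) + 16834) = √(-28358*(-1/19707) + 16834) = √(28358/19707 + 16834) = √(331775996/19707) = 2*√1634577388293/19707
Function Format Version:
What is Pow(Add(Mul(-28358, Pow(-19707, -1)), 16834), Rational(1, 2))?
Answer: Mul(Rational(2, 19707), Pow(1634577388293, Rational(1, 2))) ≈ 129.75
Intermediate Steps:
Pow(Add(Mul(-28358, Pow(-19707, -1)), 16834), Rational(1, 2)) = Pow(Add(Mul(-28358, Rational(-1, 19707)), 16834), Rational(1, 2)) = Pow(Add(Rational(28358, 19707), 16834), Rational(1, 2)) = Pow(Rational(331775996, 19707), Rational(1, 2)) = Mul(Rational(2, 19707), Pow(1634577388293, Rational(1, 2)))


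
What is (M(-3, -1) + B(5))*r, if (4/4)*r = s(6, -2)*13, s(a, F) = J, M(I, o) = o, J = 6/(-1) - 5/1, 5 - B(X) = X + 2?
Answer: 429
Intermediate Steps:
B(X) = 3 - X (B(X) = 5 - (X + 2) = 5 - (2 + X) = 5 + (-2 - X) = 3 - X)
J = -11 (J = 6*(-1) - 5*1 = -6 - 5 = -11)
s(a, F) = -11
r = -143 (r = -11*13 = -143)
(M(-3, -1) + B(5))*r = (-1 + (3 - 1*5))*(-143) = (-1 + (3 - 5))*(-143) = (-1 - 2)*(-143) = -3*(-143) = 429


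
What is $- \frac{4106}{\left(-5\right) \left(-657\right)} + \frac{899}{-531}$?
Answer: $- \frac{570389}{193815} \approx -2.943$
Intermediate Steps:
$- \frac{4106}{\left(-5\right) \left(-657\right)} + \frac{899}{-531} = - \frac{4106}{3285} + 899 \left(- \frac{1}{531}\right) = \left(-4106\right) \frac{1}{3285} - \frac{899}{531} = - \frac{4106}{3285} - \frac{899}{531} = - \frac{570389}{193815}$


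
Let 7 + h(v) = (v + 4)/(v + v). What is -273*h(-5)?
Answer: 18837/10 ≈ 1883.7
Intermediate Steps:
h(v) = -7 + (4 + v)/(2*v) (h(v) = -7 + (v + 4)/(v + v) = -7 + (4 + v)/((2*v)) = -7 + (4 + v)*(1/(2*v)) = -7 + (4 + v)/(2*v))
-273*h(-5) = -273*(-13/2 + 2/(-5)) = -273*(-13/2 + 2*(-⅕)) = -273*(-13/2 - ⅖) = -273*(-69/10) = 18837/10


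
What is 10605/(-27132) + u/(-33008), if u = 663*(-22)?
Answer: 272009/5330792 ≈ 0.051026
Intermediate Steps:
u = -14586
10605/(-27132) + u/(-33008) = 10605/(-27132) - 14586/(-33008) = 10605*(-1/27132) - 14586*(-1/33008) = -505/1292 + 7293/16504 = 272009/5330792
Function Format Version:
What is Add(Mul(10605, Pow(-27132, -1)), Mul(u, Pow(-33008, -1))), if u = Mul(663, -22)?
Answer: Rational(272009, 5330792) ≈ 0.051026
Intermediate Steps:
u = -14586
Add(Mul(10605, Pow(-27132, -1)), Mul(u, Pow(-33008, -1))) = Add(Mul(10605, Pow(-27132, -1)), Mul(-14586, Pow(-33008, -1))) = Add(Mul(10605, Rational(-1, 27132)), Mul(-14586, Rational(-1, 33008))) = Add(Rational(-505, 1292), Rational(7293, 16504)) = Rational(272009, 5330792)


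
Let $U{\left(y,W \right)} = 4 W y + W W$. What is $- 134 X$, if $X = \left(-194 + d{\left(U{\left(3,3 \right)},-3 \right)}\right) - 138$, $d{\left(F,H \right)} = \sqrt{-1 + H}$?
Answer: $44488 - 268 i \approx 44488.0 - 268.0 i$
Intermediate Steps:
$U{\left(y,W \right)} = W^{2} + 4 W y$ ($U{\left(y,W \right)} = 4 W y + W^{2} = W^{2} + 4 W y$)
$X = -332 + 2 i$ ($X = \left(-194 + \sqrt{-1 - 3}\right) - 138 = \left(-194 + \sqrt{-4}\right) - 138 = \left(-194 + 2 i\right) - 138 = -332 + 2 i \approx -332.0 + 2.0 i$)
$- 134 X = - 134 \left(-332 + 2 i\right) = 44488 - 268 i$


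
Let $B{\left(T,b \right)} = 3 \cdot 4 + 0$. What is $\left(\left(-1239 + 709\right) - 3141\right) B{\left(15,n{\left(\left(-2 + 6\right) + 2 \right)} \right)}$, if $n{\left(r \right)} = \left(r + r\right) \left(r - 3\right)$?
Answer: $-44052$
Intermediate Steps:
$n{\left(r \right)} = 2 r \left(-3 + r\right)$
$B{\left(T,b \right)} = 12$ ($B{\left(T,b \right)} = 12 + 0 = 12$)
$\left(\left(-1239 + 709\right) - 3141\right) B{\left(15,n{\left(\left(-2 + 6\right) + 2 \right)} \right)} = \left(\left(-1239 + 709\right) - 3141\right) 12 = \left(-530 - 3141\right) 12 = \left(-3671\right) 12 = -44052$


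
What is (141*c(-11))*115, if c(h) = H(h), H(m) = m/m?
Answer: 16215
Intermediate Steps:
H(m) = 1
c(h) = 1
(141*c(-11))*115 = (141*1)*115 = 141*115 = 16215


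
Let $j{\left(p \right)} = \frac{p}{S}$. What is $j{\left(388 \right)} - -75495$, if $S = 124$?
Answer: $\frac{2340442}{31} \approx 75498.0$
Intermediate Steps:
$j{\left(p \right)} = \frac{p}{124}$
$j{\left(388 \right)} - -75495 = \frac{1}{124} \cdot 388 - -75495 = \frac{97}{31} + 75495 = \frac{2340442}{31}$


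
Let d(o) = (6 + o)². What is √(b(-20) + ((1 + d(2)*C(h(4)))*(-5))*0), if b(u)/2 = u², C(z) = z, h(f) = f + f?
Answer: 20*√2 ≈ 28.284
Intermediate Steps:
h(f) = 2*f
b(u) = 2*u²
√(b(-20) + ((1 + d(2)*C(h(4)))*(-5))*0) = √(2*(-20)² + ((1 + (6 + 2)²*(2*4))*(-5))*0) = √(2*400 + ((1 + 8²*8)*(-5))*0) = √(800 + ((1 + 64*8)*(-5))*0) = √(800 + ((1 + 512)*(-5))*0) = √(800 + (513*(-5))*0) = √(800 - 2565*0) = √(800 + 0) = √800 = 20*√2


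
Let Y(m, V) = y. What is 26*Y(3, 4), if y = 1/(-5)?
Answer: -26/5 ≈ -5.2000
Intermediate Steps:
y = -⅕ ≈ -0.20000
Y(m, V) = -⅕
26*Y(3, 4) = 26*(-⅕) = -26/5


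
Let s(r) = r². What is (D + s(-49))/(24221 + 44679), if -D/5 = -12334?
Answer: 64071/68900 ≈ 0.92991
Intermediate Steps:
D = 61670 (D = -5*(-12334) = 61670)
(D + s(-49))/(24221 + 44679) = (61670 + (-49)²)/(24221 + 44679) = (61670 + 2401)/68900 = 64071*(1/68900) = 64071/68900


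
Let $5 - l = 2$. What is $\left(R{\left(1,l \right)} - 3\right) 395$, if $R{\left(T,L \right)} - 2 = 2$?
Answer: $395$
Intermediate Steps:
$l = 3$ ($l = 5 - 2 = 3$)
$R{\left(T,L \right)} = 4$ ($R{\left(T,L \right)} = 2 + 2 = 4$)
$\left(R{\left(1,l \right)} - 3\right) 395 = \left(4 - 3\right) 395 = 1 \cdot 395 = 395$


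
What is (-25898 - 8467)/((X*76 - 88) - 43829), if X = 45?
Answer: 11455/13499 ≈ 0.84858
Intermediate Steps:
(-25898 - 8467)/((X*76 - 88) - 43829) = (-25898 - 8467)/((45*76 - 88) - 43829) = -34365/((3420 - 88) - 43829) = -34365/(3332 - 43829) = -34365/(-40497) = -34365*(-1/40497) = 11455/13499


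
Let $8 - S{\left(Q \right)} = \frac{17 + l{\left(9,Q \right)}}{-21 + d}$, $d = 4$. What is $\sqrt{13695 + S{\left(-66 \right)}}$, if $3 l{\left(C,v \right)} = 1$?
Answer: $\frac{\sqrt{35644155}}{51} \approx 117.06$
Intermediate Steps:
$l{\left(C,v \right)} = \frac{1}{3}$ ($l{\left(C,v \right)} = \frac{1}{3} \cdot 1 = \frac{1}{3}$)
$S{\left(Q \right)} = \frac{460}{51}$ ($S{\left(Q \right)} = 8 - \frac{17 + \frac{1}{3}}{-21 + 4} = 8 - \frac{52}{3 \left(-17\right)} = 8 - \frac{52}{3} \left(- \frac{1}{17}\right) = 8 - - \frac{52}{51} = 8 + \frac{52}{51} = \frac{460}{51}$)
$\sqrt{13695 + S{\left(-66 \right)}} = \sqrt{13695 + \frac{460}{51}} = \sqrt{\frac{698905}{51}} = \frac{\sqrt{35644155}}{51}$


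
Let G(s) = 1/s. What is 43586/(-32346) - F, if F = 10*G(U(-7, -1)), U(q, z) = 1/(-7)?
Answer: 1110317/16173 ≈ 68.652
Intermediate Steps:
U(q, z) = -⅐
F = -70 (F = 10/(-⅐) = 10*(-7) = -70)
43586/(-32346) - F = 43586/(-32346) - 1*(-70) = 43586*(-1/32346) + 70 = -21793/16173 + 70 = 1110317/16173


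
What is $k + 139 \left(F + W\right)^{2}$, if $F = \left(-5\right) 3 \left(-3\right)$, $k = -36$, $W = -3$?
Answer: $245160$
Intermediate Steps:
$F = 45$ ($F = \left(-15\right) \left(-3\right) = 45$)
$k + 139 \left(F + W\right)^{2} = -36 + 139 \left(45 - 3\right)^{2} = -36 + 139 \cdot 42^{2} = -36 + 139 \cdot 1764 = -36 + 245196 = 245160$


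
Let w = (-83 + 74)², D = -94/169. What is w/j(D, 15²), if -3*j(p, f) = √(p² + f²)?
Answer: -41067*√1445909461/1445909461 ≈ -1.0800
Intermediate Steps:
D = -94/169 (D = -94*1/169 = -94/169 ≈ -0.55621)
j(p, f) = -√(f² + p²)/3 (j(p, f) = -√(p² + f²)/3 = -√(f² + p²)/3)
w = 81 (w = (-9)² = 81)
w/j(D, 15²) = 81/((-√((15²)² + (-94/169)²)/3)) = 81/((-√(225² + 8836/28561)/3)) = 81/((-√(50625 + 8836/28561)/3)) = 81/((-√1445909461/507)) = 81*(-507*√1445909461/1445909461) = -41067*√1445909461/1445909461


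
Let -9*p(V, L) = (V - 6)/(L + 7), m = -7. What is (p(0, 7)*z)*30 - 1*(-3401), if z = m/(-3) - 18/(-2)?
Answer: 71761/21 ≈ 3417.2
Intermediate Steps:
p(V, L) = -(-6 + V)/(9*(7 + L)) (p(V, L) = -(V - 6)/(9*(L + 7)) = -(-6 + V)/(9*(7 + L)))
z = 34/3 (z = -7/(-3) - 18/(-2) = -7*(-⅓) - 18*(-½) = 7/3 + 9 = 34/3 ≈ 11.333)
(p(0, 7)*z)*30 - 1*(-3401) = (((6 - 1*0)/(9*(7 + 7)))*(34/3))*30 - 1*(-3401) = (((⅑)*(6 + 0)/14)*(34/3))*30 + 3401 = (((⅑)*(1/14)*6)*(34/3))*30 + 3401 = ((1/21)*(34/3))*30 + 3401 = (34/63)*30 + 3401 = 340/21 + 3401 = 71761/21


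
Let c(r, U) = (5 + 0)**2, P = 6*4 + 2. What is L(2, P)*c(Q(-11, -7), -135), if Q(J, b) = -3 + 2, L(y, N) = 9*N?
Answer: 5850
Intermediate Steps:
P = 26 (P = 24 + 2 = 26)
Q(J, b) = -1
c(r, U) = 25 (c(r, U) = 5**2 = 25)
L(2, P)*c(Q(-11, -7), -135) = (9*26)*25 = 234*25 = 5850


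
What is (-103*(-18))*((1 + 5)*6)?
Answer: 66744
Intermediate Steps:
(-103*(-18))*((1 + 5)*6) = 1854*(6*6) = 1854*36 = 66744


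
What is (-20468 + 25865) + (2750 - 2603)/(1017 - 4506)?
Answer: 6276662/1163 ≈ 5397.0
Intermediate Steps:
(-20468 + 25865) + (2750 - 2603)/(1017 - 4506) = 5397 + 147/(-3489) = 5397 + 147*(-1/3489) = 5397 - 49/1163 = 6276662/1163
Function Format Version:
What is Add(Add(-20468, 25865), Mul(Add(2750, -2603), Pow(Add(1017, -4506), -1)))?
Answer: Rational(6276662, 1163) ≈ 5397.0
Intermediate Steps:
Add(Add(-20468, 25865), Mul(Add(2750, -2603), Pow(Add(1017, -4506), -1))) = Add(5397, Mul(147, Pow(-3489, -1))) = Add(5397, Mul(147, Rational(-1, 3489))) = Add(5397, Rational(-49, 1163)) = Rational(6276662, 1163)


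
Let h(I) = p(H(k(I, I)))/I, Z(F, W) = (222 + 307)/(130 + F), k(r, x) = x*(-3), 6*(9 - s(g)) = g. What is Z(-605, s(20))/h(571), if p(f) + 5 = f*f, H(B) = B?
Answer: -302059/1393822900 ≈ -0.00021671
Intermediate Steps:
s(g) = 9 - g/6
k(r, x) = -3*x
p(f) = -5 + f² (p(f) = -5 + f*f = -5 + f²)
Z(F, W) = 529/(130 + F)
h(I) = (-5 + 9*I²)/I (h(I) = (-5 + (-3*I)²)/I = (-5 + 9*I²)/I)
Z(-605, s(20))/h(571) = (529/(130 - 605))/(-5/571 + 9*571) = (529/(-475))/(-5*1/571 + 5139) = (529*(-1/475))/(-5/571 + 5139) = -529/(475*2934364/571) = -529/475*571/2934364 = -302059/1393822900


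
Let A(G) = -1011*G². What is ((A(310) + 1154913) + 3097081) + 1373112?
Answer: -91531994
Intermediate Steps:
((A(310) + 1154913) + 3097081) + 1373112 = ((-1011*310² + 1154913) + 3097081) + 1373112 = ((-1011*96100 + 1154913) + 3097081) + 1373112 = ((-97157100 + 1154913) + 3097081) + 1373112 = (-96002187 + 3097081) + 1373112 = -92905106 + 1373112 = -91531994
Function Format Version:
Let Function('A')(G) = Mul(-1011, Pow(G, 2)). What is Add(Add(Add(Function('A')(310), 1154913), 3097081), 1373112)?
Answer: -91531994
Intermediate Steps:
Add(Add(Add(Function('A')(310), 1154913), 3097081), 1373112) = Add(Add(Add(Mul(-1011, Pow(310, 2)), 1154913), 3097081), 1373112) = Add(Add(Add(Mul(-1011, 96100), 1154913), 3097081), 1373112) = Add(Add(Add(-97157100, 1154913), 3097081), 1373112) = Add(Add(-96002187, 3097081), 1373112) = Add(-92905106, 1373112) = -91531994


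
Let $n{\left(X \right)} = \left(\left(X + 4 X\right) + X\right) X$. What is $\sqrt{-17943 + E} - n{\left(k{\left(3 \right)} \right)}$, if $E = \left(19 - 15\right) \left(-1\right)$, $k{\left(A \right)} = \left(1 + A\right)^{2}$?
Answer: $-1536 + i \sqrt{17947} \approx -1536.0 + 133.97 i$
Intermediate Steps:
$E = -4$ ($E = 4 \left(-1\right) = -4$)
$n{\left(X \right)} = 6 X^{2}$ ($n{\left(X \right)} = \left(5 X + X\right) X = 6 X X = 6 X^{2}$)
$\sqrt{-17943 + E} - n{\left(k{\left(3 \right)} \right)} = \sqrt{-17943 - 4} - 6 \left(\left(1 + 3\right)^{2}\right)^{2} = \sqrt{-17947} - 6 \left(4^{2}\right)^{2} = i \sqrt{17947} - 6 \cdot 16^{2} = i \sqrt{17947} - 6 \cdot 256 = i \sqrt{17947} - 1536 = -1536 + i \sqrt{17947}$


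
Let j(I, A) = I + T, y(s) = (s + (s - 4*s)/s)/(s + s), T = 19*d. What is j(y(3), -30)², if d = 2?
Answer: 1444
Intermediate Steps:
T = 38 (T = 19*2 = 38)
y(s) = (-3 + s)/(2*s) (y(s) = (s + (-3*s)/s)/((2*s)) = (s - 3)*(1/(2*s)) = (-3 + s)*(1/(2*s)) = (-3 + s)/(2*s))
j(I, A) = 38 + I (j(I, A) = I + 38 = 38 + I)
j(y(3), -30)² = (38 + (½)*(-3 + 3)/3)² = (38 + (½)*(⅓)*0)² = (38 + 0)² = 38² = 1444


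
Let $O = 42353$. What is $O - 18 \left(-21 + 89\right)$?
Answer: $41129$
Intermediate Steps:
$O - 18 \left(-21 + 89\right) = 42353 - 18 \left(-21 + 89\right) = 42353 - 1224 = 41129$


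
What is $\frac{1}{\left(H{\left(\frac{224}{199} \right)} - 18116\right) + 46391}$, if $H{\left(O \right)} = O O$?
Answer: $\frac{39601}{1119768451} \approx 3.5365 \cdot 10^{-5}$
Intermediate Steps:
$H{\left(O \right)} = O^{2}$
$\frac{1}{\left(H{\left(\frac{224}{199} \right)} - 18116\right) + 46391} = \frac{1}{\left(\left(\frac{224}{199}\right)^{2} - 18116\right) + 46391} = \frac{1}{\left(\frac{50176}{39601} - 18116\right) + 46391} = \frac{1}{- \frac{717361540}{39601} + 46391} = \frac{1}{\frac{1119768451}{39601}} = \frac{39601}{1119768451}$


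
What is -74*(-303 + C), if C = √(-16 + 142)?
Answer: 22422 - 222*√14 ≈ 21591.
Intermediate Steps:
C = 3*√14 (C = √126 = 3*√14 ≈ 11.225)
-74*(-303 + C) = -74*(-303 + 3*√14) = 22422 - 222*√14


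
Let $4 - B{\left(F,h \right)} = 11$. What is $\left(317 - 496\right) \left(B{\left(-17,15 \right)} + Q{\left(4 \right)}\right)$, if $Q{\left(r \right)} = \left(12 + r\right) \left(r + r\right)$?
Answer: $-21659$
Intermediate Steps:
$B{\left(F,h \right)} = -7$ ($B{\left(F,h \right)} = 4 - 11 = -7$)
$Q{\left(r \right)} = 2 r \left(12 + r\right)$ ($Q{\left(r \right)} = \left(12 + r\right) 2 r = 2 r \left(12 + r\right)$)
$\left(317 - 496\right) \left(B{\left(-17,15 \right)} + Q{\left(4 \right)}\right) = \left(317 - 496\right) \left(-7 + 2 \cdot 4 \left(12 + 4\right)\right) = - 179 \left(-7 + 2 \cdot 4 \cdot 16\right) = - 179 \left(-7 + 128\right) = \left(-179\right) 121 = -21659$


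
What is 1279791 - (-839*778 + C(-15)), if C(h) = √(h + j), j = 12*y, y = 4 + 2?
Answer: 1932533 - √57 ≈ 1.9325e+6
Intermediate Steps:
y = 6
j = 72 (j = 12*6 = 72)
C(h) = √(72 + h) (C(h) = √(h + 72) = √(72 + h))
1279791 - (-839*778 + C(-15)) = 1279791 - (-839*778 + √(72 - 15)) = 1279791 - (-652742 + √57) = 1279791 + (652742 - √57) = 1932533 - √57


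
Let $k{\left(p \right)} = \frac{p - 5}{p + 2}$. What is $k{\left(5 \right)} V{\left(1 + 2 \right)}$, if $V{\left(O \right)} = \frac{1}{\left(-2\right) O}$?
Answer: $0$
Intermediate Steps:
$k{\left(p \right)} = \frac{-5 + p}{2 + p}$
$V{\left(O \right)} = - \frac{1}{2 O}$
$k{\left(5 \right)} V{\left(1 + 2 \right)} = \frac{-5 + 5}{2 + 5} \left(- \frac{1}{2 \left(1 + 2\right)}\right) = \frac{1}{7} \cdot 0 \left(- \frac{1}{2 \cdot 3}\right) = \frac{1}{7} \cdot 0 \left(\left(- \frac{1}{2}\right) \frac{1}{3}\right) = 0 \left(- \frac{1}{6}\right) = 0$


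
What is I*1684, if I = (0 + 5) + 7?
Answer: 20208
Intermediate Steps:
I = 12 (I = 5 + 7 = 12)
I*1684 = 12*1684 = 20208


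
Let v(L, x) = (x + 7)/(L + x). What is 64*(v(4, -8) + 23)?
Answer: 1488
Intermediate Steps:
v(L, x) = (7 + x)/(L + x)
64*(v(4, -8) + 23) = 64*((7 - 8)/(4 - 8) + 23) = 64*(-1/(-4) + 23) = 64*(-¼*(-1) + 23) = 64*(¼ + 23) = 64*(93/4) = 1488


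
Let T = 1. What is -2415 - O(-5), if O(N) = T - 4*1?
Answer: -2412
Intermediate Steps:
O(N) = -3 (O(N) = 1 - 4*1 = 1 - 4 = -3)
-2415 - O(-5) = -2415 - 1*(-3) = -2415 + 3 = -2412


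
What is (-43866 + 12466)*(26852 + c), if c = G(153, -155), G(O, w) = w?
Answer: -838285800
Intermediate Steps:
c = -155
(-43866 + 12466)*(26852 + c) = (-43866 + 12466)*(26852 - 155) = -31400*26697 = -838285800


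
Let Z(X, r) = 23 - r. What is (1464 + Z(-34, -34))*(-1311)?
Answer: -1994031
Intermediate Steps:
(1464 + Z(-34, -34))*(-1311) = (1464 + (23 - 1*(-34)))*(-1311) = (1464 + (23 + 34))*(-1311) = (1464 + 57)*(-1311) = 1521*(-1311) = -1994031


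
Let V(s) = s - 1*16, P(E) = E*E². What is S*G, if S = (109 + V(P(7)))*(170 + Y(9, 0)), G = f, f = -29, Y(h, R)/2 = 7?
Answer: -2326496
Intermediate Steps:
Y(h, R) = 14 (Y(h, R) = 2*7 = 14)
P(E) = E³
V(s) = -16 + s (V(s) = s - 16 = -16 + s)
G = -29
S = 80224 (S = (109 + (-16 + 7³))*(170 + 14) = (109 + (-16 + 343))*184 = (109 + 327)*184 = 436*184 = 80224)
S*G = 80224*(-29) = -2326496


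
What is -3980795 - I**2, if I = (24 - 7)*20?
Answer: -4096395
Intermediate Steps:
I = 340 (I = 17*20 = 340)
-3980795 - I**2 = -3980795 - 1*340**2 = -3980795 - 1*115600 = -3980795 - 115600 = -4096395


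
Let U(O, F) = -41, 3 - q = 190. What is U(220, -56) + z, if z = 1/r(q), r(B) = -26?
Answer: -1067/26 ≈ -41.038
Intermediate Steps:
q = -187 (q = 3 - 1*190 = 3 - 190 = -187)
z = -1/26 (z = 1/(-26) = -1/26 ≈ -0.038462)
U(220, -56) + z = -41 - 1/26 = -1067/26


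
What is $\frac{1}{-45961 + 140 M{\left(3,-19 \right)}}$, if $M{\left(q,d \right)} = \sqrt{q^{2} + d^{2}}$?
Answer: $- \frac{45961}{2105161521} - \frac{140 \sqrt{370}}{2105161521} \approx -2.3112 \cdot 10^{-5}$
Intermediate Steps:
$M{\left(q,d \right)} = \sqrt{d^{2} + q^{2}}$
$\frac{1}{-45961 + 140 M{\left(3,-19 \right)}} = \frac{1}{-45961 + 140 \sqrt{\left(-19\right)^{2} + 3^{2}}} = \frac{1}{-45961 + 140 \sqrt{361 + 9}} = \frac{1}{-45961 + 140 \sqrt{370}}$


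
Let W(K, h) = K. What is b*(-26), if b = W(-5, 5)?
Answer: 130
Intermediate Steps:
b = -5
b*(-26) = -5*(-26) = 130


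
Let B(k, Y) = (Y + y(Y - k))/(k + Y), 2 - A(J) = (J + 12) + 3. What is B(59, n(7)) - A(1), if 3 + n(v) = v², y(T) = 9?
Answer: 305/21 ≈ 14.524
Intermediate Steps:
n(v) = -3 + v²
A(J) = -13 - J (A(J) = 2 - ((J + 12) + 3) = 2 - ((12 + J) + 3) = 2 - (15 + J) = 2 + (-15 - J) = -13 - J)
B(k, Y) = (9 + Y)/(Y + k) (B(k, Y) = (Y + 9)/(k + Y) = (9 + Y)/(Y + k))
B(59, n(7)) - A(1) = (9 + (-3 + 7²))/((-3 + 7²) + 59) - (-13 - 1*1) = (9 + (-3 + 49))/((-3 + 49) + 59) - (-13 - 1) = (9 + 46)/(46 + 59) - 1*(-14) = 55/105 + 14 = (1/105)*55 + 14 = 11/21 + 14 = 305/21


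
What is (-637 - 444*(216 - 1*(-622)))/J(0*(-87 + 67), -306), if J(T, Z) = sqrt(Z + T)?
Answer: 372709*I*sqrt(34)/102 ≈ 21306.0*I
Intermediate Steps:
J(T, Z) = sqrt(T + Z)
(-637 - 444*(216 - 1*(-622)))/J(0*(-87 + 67), -306) = (-637 - 444*(216 - 1*(-622)))/(sqrt(0*(-87 + 67) - 306)) = (-637 - 444*(216 + 622))/(sqrt(0*(-20) - 306)) = (-637 - 444*838)/(sqrt(0 - 306)) = (-637 - 372072)/(sqrt(-306)) = -372709*(-I*sqrt(34)/102) = -(-372709)*I*sqrt(34)/102 = 372709*I*sqrt(34)/102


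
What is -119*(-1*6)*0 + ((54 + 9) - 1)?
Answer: 62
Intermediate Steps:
-119*(-1*6)*0 + ((54 + 9) - 1) = -(-714)*0 + (63 - 1) = -119*0 + 62 = 0 + 62 = 62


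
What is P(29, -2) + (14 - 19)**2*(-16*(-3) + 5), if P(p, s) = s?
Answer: 1323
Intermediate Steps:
P(29, -2) + (14 - 19)**2*(-16*(-3) + 5) = -2 + (14 - 19)**2*(-16*(-3) + 5) = -2 + (-5)**2*(48 + 5) = -2 + 25*53 = -2 + 1325 = 1323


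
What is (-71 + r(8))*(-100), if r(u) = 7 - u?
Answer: 7200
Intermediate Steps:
(-71 + r(8))*(-100) = (-71 + (7 - 1*8))*(-100) = (-71 + (7 - 8))*(-100) = (-71 - 1)*(-100) = -72*(-100) = 7200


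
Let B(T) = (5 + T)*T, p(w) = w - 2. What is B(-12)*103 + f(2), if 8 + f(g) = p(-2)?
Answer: 8640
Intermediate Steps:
p(w) = -2 + w
f(g) = -12 (f(g) = -8 + (-2 - 2) = -8 - 4 = -12)
B(T) = T*(5 + T)
B(-12)*103 + f(2) = -12*(5 - 12)*103 - 12 = -12*(-7)*103 - 12 = 84*103 - 12 = 8652 - 12 = 8640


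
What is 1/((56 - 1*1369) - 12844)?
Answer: -1/14157 ≈ -7.0636e-5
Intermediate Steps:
1/((56 - 1*1369) - 12844) = 1/((56 - 1369) - 12844) = 1/(-1313 - 12844) = 1/(-14157) = -1/14157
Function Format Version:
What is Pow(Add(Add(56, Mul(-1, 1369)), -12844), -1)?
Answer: Rational(-1, 14157) ≈ -7.0636e-5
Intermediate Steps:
Pow(Add(Add(56, Mul(-1, 1369)), -12844), -1) = Pow(Add(Add(56, -1369), -12844), -1) = Pow(Add(-1313, -12844), -1) = Pow(-14157, -1) = Rational(-1, 14157)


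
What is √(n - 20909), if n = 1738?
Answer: I*√19171 ≈ 138.46*I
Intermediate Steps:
√(n - 20909) = √(1738 - 20909) = √(-19171) = I*√19171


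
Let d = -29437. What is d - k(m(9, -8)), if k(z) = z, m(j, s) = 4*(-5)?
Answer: -29417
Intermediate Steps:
m(j, s) = -20
d - k(m(9, -8)) = -29437 - 1*(-20) = -29437 + 20 = -29417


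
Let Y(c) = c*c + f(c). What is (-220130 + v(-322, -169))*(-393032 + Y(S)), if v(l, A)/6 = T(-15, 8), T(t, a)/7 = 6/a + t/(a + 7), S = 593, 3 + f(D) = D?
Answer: 17960382833/2 ≈ 8.9802e+9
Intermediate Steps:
f(D) = -3 + D
Y(c) = -3 + c + c² (Y(c) = c*c + (-3 + c) = c² + (-3 + c) = -3 + c + c²)
T(t, a) = 42/a + 7*t/(7 + a) (T(t, a) = 7*(6/a + t/(a + 7)) = 7*(6/a + t/(7 + a)) = 42/a + 7*t/(7 + a))
v(l, A) = -21/2 (v(l, A) = 6*(7*(42 + 6*8 + 8*(-15))/(8*(7 + 8))) = 6*(7*(⅛)*(42 + 48 - 120)/15) = 6*(7*(⅛)*(1/15)*(-30)) = 6*(-7/4) = -21/2)
(-220130 + v(-322, -169))*(-393032 + Y(S)) = (-220130 - 21/2)*(-393032 + (-3 + 593 + 593²)) = -440281*(-393032 + (-3 + 593 + 351649))/2 = -440281*(-393032 + 352239)/2 = -440281/2*(-40793) = 17960382833/2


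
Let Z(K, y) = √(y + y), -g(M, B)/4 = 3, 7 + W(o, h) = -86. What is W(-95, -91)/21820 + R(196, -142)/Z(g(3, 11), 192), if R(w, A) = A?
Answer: -93/21820 - 71*√6/24 ≈ -7.2507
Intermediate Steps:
W(o, h) = -93 (W(o, h) = -7 - 86 = -93)
g(M, B) = -12 (g(M, B) = -4*3 = -12)
Z(K, y) = √2*√y (Z(K, y) = √(2*y) = √2*√y)
W(-95, -91)/21820 + R(196, -142)/Z(g(3, 11), 192) = -93/21820 - 142*√6/48 = -93/21820 - 71*√6/24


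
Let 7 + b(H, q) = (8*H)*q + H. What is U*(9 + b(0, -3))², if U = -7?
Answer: -28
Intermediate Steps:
b(H, q) = -7 + H + 8*H*q (b(H, q) = -7 + ((8*H)*q + H) = -7 + (8*H*q + H) = -7 + (H + 8*H*q) = -7 + H + 8*H*q)
U*(9 + b(0, -3))² = -7*(9 + (-7 + 0 + 8*0*(-3)))² = -7*(9 + (-7 + 0 + 0))² = -7*(9 - 7)² = -7*2² = -7*4 = -28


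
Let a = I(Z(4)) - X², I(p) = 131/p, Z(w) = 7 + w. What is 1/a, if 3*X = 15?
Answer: -11/144 ≈ -0.076389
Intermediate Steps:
X = 5 (X = (⅓)*15 = 5)
a = -144/11 (a = 131/(7 + 4) - 1*5² = 131/11 - 1*25 = 131*(1/11) - 25 = 131/11 - 25 = -144/11 ≈ -13.091)
1/a = 1/(-144/11) = -11/144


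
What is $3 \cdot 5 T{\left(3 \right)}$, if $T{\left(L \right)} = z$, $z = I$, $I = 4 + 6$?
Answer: $150$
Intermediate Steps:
$I = 10$
$z = 10$
$T{\left(L \right)} = 10$
$3 \cdot 5 T{\left(3 \right)} = 3 \cdot 5 \cdot 10 = 15 \cdot 10 = 150$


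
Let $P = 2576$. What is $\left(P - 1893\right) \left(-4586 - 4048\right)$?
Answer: $-5897022$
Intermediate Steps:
$\left(P - 1893\right) \left(-4586 - 4048\right) = \left(2576 - 1893\right) \left(-4586 - 4048\right) = 683 \left(-8634\right) = -5897022$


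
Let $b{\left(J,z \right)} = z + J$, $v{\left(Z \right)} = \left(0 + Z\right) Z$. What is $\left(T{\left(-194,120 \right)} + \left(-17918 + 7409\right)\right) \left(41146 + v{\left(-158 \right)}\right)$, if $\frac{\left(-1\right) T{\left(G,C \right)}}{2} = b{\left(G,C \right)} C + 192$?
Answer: $453977370$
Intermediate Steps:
$v{\left(Z \right)} = Z^{2}$ ($v{\left(Z \right)} = Z Z = Z^{2}$)
$b{\left(J,z \right)} = J + z$
$T{\left(G,C \right)} = -384 - 2 C \left(C + G\right)$ ($T{\left(G,C \right)} = - 2 \left(\left(G + C\right) C + 192\right) = - 2 \left(\left(C + G\right) C + 192\right) = - 2 \left(C \left(C + G\right) + 192\right) = - 2 \left(192 + C \left(C + G\right)\right) = -384 - 2 C \left(C + G\right)$)
$\left(T{\left(-194,120 \right)} + \left(-17918 + 7409\right)\right) \left(41146 + v{\left(-158 \right)}\right) = \left(\left(-384 - 240 \left(120 - 194\right)\right) + \left(-17918 + 7409\right)\right) \left(41146 + \left(-158\right)^{2}\right) = \left(\left(-384 - 240 \left(-74\right)\right) - 10509\right) \left(41146 + 24964\right) = \left(\left(-384 + 17760\right) - 10509\right) 66110 = \left(17376 - 10509\right) 66110 = 6867 \cdot 66110 = 453977370$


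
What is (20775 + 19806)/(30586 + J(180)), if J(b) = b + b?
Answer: 40581/30946 ≈ 1.3113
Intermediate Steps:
J(b) = 2*b
(20775 + 19806)/(30586 + J(180)) = (20775 + 19806)/(30586 + 2*180) = 40581/(30586 + 360) = 40581/30946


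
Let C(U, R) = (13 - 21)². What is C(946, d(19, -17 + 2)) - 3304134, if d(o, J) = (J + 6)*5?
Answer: -3304070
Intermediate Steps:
d(o, J) = 30 + 5*J (d(o, J) = (6 + J)*5 = 30 + 5*J)
C(U, R) = 64 (C(U, R) = (-8)² = 64)
C(946, d(19, -17 + 2)) - 3304134 = 64 - 3304134 = -3304070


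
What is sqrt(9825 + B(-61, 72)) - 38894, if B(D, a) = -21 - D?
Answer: -38894 + sqrt(9865) ≈ -38795.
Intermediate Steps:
sqrt(9825 + B(-61, 72)) - 38894 = sqrt(9825 + (-21 - 1*(-61))) - 38894 = sqrt(9825 + (-21 + 61)) - 38894 = sqrt(9825 + 40) - 38894 = sqrt(9865) - 38894 = -38894 + sqrt(9865)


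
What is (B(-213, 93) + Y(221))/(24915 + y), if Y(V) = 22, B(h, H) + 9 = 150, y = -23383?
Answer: 163/1532 ≈ 0.10640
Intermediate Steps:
B(h, H) = 141 (B(h, H) = -9 + 150 = 141)
(B(-213, 93) + Y(221))/(24915 + y) = (141 + 22)/(24915 - 23383) = 163/1532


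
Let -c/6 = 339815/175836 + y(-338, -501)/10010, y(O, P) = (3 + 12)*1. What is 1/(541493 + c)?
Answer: 29335306/15884522433289 ≈ 1.8468e-6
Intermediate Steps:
y(O, P) = 15 (y(O, P) = 15*1 = 15)
c = -340418569/29335306 (c = -6*(339815/175836 + 15/10010) = -6*(339815*(1/175836) + 15*(1/10010)) = -6*(339815/175836 + 3/2002) = -6*340418569/176011836 = -340418569/29335306 ≈ -11.604)
1/(541493 + c) = 1/(541493 - 340418569/29335306) = 1/(15884522433289/29335306) = 29335306/15884522433289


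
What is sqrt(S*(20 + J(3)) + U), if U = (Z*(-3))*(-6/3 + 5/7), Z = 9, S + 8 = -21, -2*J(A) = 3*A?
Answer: I*sqrt(81298)/14 ≈ 20.366*I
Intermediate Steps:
J(A) = -3*A/2
S = -29 (S = -8 - 21 = -29)
U = 243/7 (U = (9*(-3))*(-6/3 + 5/7) = -27*(-6*1/3 + 5*(1/7)) = -27*(-2 + 5/7) = -27*(-9/7) = 243/7 ≈ 34.714)
sqrt(S*(20 + J(3)) + U) = sqrt(-29*(20 - 3/2*3) + 243/7) = sqrt(-29*(20 - 9/2) + 243/7) = sqrt(-29*31/2 + 243/7) = sqrt(-899/2 + 243/7) = sqrt(-5807/14) = I*sqrt(81298)/14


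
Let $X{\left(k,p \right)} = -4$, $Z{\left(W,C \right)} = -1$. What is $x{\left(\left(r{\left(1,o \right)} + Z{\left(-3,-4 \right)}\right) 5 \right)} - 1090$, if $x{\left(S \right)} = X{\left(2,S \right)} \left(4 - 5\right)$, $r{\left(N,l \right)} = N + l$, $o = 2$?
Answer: $-1086$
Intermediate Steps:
$x{\left(S \right)} = 4$ ($x{\left(S \right)} = - 4 \left(4 - 5\right) = \left(-4\right) \left(-1\right) = 4$)
$x{\left(\left(r{\left(1,o \right)} + Z{\left(-3,-4 \right)}\right) 5 \right)} - 1090 = 4 - 1090 = -1086$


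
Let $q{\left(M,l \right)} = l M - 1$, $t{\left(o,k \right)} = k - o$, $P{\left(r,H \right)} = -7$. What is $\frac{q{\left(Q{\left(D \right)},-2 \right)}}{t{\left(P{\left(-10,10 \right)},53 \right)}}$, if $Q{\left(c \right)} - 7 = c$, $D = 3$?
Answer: $- \frac{7}{20} \approx -0.35$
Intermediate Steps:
$Q{\left(c \right)} = 7 + c$
$q{\left(M,l \right)} = -1 + M l$ ($q{\left(M,l \right)} = M l - 1 = -1 + M l$)
$\frac{q{\left(Q{\left(D \right)},-2 \right)}}{t{\left(P{\left(-10,10 \right)},53 \right)}} = \frac{-1 + \left(7 + 3\right) \left(-2\right)}{53 - -7} = \frac{-1 + 10 \left(-2\right)}{53 + 7} = \frac{-1 - 20}{60} = \left(-21\right) \frac{1}{60} = - \frac{7}{20}$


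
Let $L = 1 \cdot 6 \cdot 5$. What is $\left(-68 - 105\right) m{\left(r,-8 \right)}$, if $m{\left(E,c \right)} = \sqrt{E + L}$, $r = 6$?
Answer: $-1038$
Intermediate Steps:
$L = 30$ ($L = 6 \cdot 5 = 30$)
$m{\left(E,c \right)} = \sqrt{30 + E}$ ($m{\left(E,c \right)} = \sqrt{E + 30} = \sqrt{30 + E}$)
$\left(-68 - 105\right) m{\left(r,-8 \right)} = \left(-68 - 105\right) \sqrt{30 + 6} = - 173 \sqrt{36} = \left(-173\right) 6 = -1038$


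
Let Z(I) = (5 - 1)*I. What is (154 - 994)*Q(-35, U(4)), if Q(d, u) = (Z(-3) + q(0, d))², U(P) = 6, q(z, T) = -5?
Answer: -242760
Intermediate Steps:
Z(I) = 4*I
Q(d, u) = 289 (Q(d, u) = (4*(-3) - 5)² = (-12 - 5)² = (-17)² = 289)
(154 - 994)*Q(-35, U(4)) = (154 - 994)*289 = -840*289 = -242760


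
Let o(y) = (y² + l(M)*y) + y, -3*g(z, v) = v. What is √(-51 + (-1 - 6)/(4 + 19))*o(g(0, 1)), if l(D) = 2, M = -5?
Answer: -16*I*√6785/207 ≈ -6.3669*I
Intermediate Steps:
g(z, v) = -v/3
o(y) = y² + 3*y (o(y) = (y² + 2*y) + y = y² + 3*y)
√(-51 + (-1 - 6)/(4 + 19))*o(g(0, 1)) = √(-51 + (-1 - 6)/(4 + 19))*((-⅓*1)*(3 - ⅓*1)) = √(-51 - 7/23)*(-(3 - ⅓)/3) = √(-51 - 7*1/23)*(-⅓*8/3) = √(-51 - 7/23)*(-8/9) = √(-1180/23)*(-8/9) = (2*I*√6785/23)*(-8/9) = -16*I*√6785/207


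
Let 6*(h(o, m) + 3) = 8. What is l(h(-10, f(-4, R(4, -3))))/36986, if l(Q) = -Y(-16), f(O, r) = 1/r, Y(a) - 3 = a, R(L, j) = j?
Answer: 13/36986 ≈ 0.00035148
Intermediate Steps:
Y(a) = 3 + a
f(O, r) = 1/r
h(o, m) = -5/3 (h(o, m) = -3 + (⅙)*8 = -3 + 4/3 = -5/3)
l(Q) = 13 (l(Q) = -(3 - 16) = -1*(-13) = 13)
l(h(-10, f(-4, R(4, -3))))/36986 = 13/36986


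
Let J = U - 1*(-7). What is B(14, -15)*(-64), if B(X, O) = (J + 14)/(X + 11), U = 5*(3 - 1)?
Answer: -1984/25 ≈ -79.360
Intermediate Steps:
U = 10 (U = 5*2 = 10)
J = 17 (J = 10 - 1*(-7) = 10 + 7 = 17)
B(X, O) = 31/(11 + X) (B(X, O) = (17 + 14)/(X + 11) = 31/(11 + X))
B(14, -15)*(-64) = (31/(11 + 14))*(-64) = (31/25)*(-64) = -1984/25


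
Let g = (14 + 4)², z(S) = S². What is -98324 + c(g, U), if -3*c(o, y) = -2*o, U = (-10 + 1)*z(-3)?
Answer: -98108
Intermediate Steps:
U = -81 (U = (-10 + 1)*(-3)² = -9*9 = -81)
g = 324 (g = 18² = 324)
c(o, y) = 2*o/3 (c(o, y) = -(-2)*o/3 = 2*o/3)
-98324 + c(g, U) = -98324 + (⅔)*324 = -98324 + 216 = -98108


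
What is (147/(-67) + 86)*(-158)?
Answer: -887170/67 ≈ -13241.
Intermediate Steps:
(147/(-67) + 86)*(-158) = (147*(-1/67) + 86)*(-158) = (-147/67 + 86)*(-158) = (5615/67)*(-158) = -887170/67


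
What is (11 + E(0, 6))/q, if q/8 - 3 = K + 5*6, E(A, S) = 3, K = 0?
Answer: 7/132 ≈ 0.053030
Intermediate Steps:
q = 264 (q = 24 + 8*(0 + 5*6) = 24 + 8*(0 + 30) = 24 + 8*30 = 24 + 240 = 264)
(11 + E(0, 6))/q = (11 + 3)/264 = (1/264)*14 = 7/132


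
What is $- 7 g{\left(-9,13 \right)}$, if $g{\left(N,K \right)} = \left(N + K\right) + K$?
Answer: $-119$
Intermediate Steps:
$g{\left(N,K \right)} = N + 2 K$ ($g{\left(N,K \right)} = \left(K + N\right) + K = N + 2 K$)
$- 7 g{\left(-9,13 \right)} = - 7 \left(-9 + 2 \cdot 13\right) = - 7 \left(-9 + 26\right) = \left(-7\right) 17 = -119$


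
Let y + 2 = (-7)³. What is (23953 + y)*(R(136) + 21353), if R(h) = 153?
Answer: 507713648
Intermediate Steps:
y = -345 (y = -2 + (-7)³ = -2 - 343 = -345)
(23953 + y)*(R(136) + 21353) = (23953 - 345)*(153 + 21353) = 23608*21506 = 507713648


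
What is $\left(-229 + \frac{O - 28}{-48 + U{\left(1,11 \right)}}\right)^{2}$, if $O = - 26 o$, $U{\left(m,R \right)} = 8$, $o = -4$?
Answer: $\frac{5331481}{100} \approx 53315.0$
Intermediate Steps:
$O = 104$ ($O = \left(-26\right) \left(-4\right) = 104$)
$\left(-229 + \frac{O - 28}{-48 + U{\left(1,11 \right)}}\right)^{2} = \left(-229 + \frac{104 - 28}{-48 + 8}\right)^{2} = \left(-229 + \frac{104 - 28}{-40}\right)^{2} = \left(-229 + 76 \left(- \frac{1}{40}\right)\right)^{2} = \left(-229 - \frac{19}{10}\right)^{2} = \left(- \frac{2309}{10}\right)^{2} = \frac{5331481}{100}$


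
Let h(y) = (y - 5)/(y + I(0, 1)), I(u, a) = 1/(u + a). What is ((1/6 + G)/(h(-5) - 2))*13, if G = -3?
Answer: -221/3 ≈ -73.667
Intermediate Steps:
I(u, a) = 1/(a + u)
h(y) = (-5 + y)/(1 + y) (h(y) = (y - 5)/(y + 1/(1 + 0)) = (-5 + y)/(y + 1/1) = (-5 + y)/(y + 1) = (-5 + y)/(1 + y))
((1/6 + G)/(h(-5) - 2))*13 = ((1/6 - 3)/((-5 - 5)/(1 - 5) - 2))*13 = ((⅙ - 3)/(-10/(-4) - 2))*13 = -17/(6*(-¼*(-10) - 2))*13 = -17/(6*(5/2 - 2))*13 = -17/(6*½)*13 = -17/6*2*13 = -17/3*13 = -221/3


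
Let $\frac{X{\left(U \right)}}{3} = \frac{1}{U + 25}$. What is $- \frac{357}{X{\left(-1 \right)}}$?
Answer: $-2856$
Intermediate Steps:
$X{\left(U \right)} = \frac{3}{25 + U}$ ($X{\left(U \right)} = \frac{3}{U + 25} = \frac{3}{25 + U}$)
$- \frac{357}{X{\left(-1 \right)}} = - \frac{357}{3 \frac{1}{25 - 1}} = - \frac{357}{3 \cdot \frac{1}{24}} = - 357 \frac{1}{\frac{1}{8}} = \left(-357\right) 8 = -2856$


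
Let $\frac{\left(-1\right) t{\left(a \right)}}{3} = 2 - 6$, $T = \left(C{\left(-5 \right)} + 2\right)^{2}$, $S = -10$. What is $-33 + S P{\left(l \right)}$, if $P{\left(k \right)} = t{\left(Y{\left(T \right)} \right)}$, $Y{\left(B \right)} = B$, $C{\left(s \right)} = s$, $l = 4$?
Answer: $-153$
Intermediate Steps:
$T = 9$ ($T = \left(-5 + 2\right)^{2} = \left(-3\right)^{2} = 9$)
$t{\left(a \right)} = 12$ ($t{\left(a \right)} = - 3 \left(2 - 6\right) = \left(-3\right) \left(-4\right) = 12$)
$P{\left(k \right)} = 12$
$-33 + S P{\left(l \right)} = -33 - 120 = -153$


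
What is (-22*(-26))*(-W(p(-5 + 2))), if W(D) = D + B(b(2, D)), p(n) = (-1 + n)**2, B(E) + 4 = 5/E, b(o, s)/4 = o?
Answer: -14443/2 ≈ -7221.5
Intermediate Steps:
b(o, s) = 4*o
B(E) = -4 + 5/E
W(D) = -27/8 + D (W(D) = D + (-4 + 5/((4*2))) = D + (-4 + 5/8) = D - 27/8 = -27/8 + D)
(-22*(-26))*(-W(p(-5 + 2))) = (-22*(-26))*(-(-27/8 + (-1 + (-5 + 2))**2)) = 572*(-(-27/8 + (-1 - 3)**2)) = 572*(-(-27/8 + (-4)**2)) = 572*(-(-27/8 + 16)) = 572*(-1*101/8) = 572*(-101/8) = -14443/2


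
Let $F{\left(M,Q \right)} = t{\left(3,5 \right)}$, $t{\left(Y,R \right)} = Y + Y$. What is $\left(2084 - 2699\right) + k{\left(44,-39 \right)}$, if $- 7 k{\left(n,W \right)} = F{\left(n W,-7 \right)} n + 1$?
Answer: $- \frac{4570}{7} \approx -652.86$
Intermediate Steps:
$t{\left(Y,R \right)} = 2 Y$
$F{\left(M,Q \right)} = 6$ ($F{\left(M,Q \right)} = 2 \cdot 3 = 6$)
$k{\left(n,W \right)} = - \frac{1}{7} - \frac{6 n}{7}$ ($k{\left(n,W \right)} = - \frac{6 n + 1}{7} = - \frac{1 + 6 n}{7} = - \frac{1}{7} - \frac{6 n}{7}$)
$\left(2084 - 2699\right) + k{\left(44,-39 \right)} = \left(2084 - 2699\right) - \frac{265}{7} = -615 - \frac{265}{7} = - \frac{4570}{7}$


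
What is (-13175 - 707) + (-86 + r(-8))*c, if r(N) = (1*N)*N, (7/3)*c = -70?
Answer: -13222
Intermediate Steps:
c = -30 (c = (3/7)*(-70) = -30)
r(N) = N² (r(N) = N*N = N²)
(-13175 - 707) + (-86 + r(-8))*c = (-13175 - 707) + (-86 + (-8)²)*(-30) = -13882 + (-86 + 64)*(-30) = -13882 - 22*(-30) = -13882 + 660 = -13222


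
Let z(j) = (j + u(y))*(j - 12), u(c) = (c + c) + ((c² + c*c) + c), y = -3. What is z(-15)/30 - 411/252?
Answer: 1583/420 ≈ 3.7690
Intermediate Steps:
u(c) = 2*c² + 3*c (u(c) = 2*c + ((c² + c²) + c) = 2*c + (2*c² + c) = 2*c + (c + 2*c²) = 2*c² + 3*c)
z(j) = (-12 + j)*(9 + j) (z(j) = (j - 3*(3 + 2*(-3)))*(j - 12) = (j - 3*(3 - 6))*(-12 + j) = (j - 3*(-3))*(-12 + j) = (j + 9)*(-12 + j) = (9 + j)*(-12 + j) = (-12 + j)*(9 + j))
z(-15)/30 - 411/252 = (-108 + (-15)² - 3*(-15))/30 - 411/252 = (-108 + 225 + 45)*(1/30) - 411*1/252 = 162*(1/30) - 137/84 = 27/5 - 137/84 = 1583/420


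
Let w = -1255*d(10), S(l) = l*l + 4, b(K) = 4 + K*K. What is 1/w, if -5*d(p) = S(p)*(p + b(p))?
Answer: 1/2975856 ≈ 3.3604e-7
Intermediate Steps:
b(K) = 4 + K**2
S(l) = 4 + l**2 (S(l) = l**2 + 4 = 4 + l**2)
d(p) = -(4 + p**2)*(4 + p + p**2)/5 (d(p) = -(4 + p**2)*(p + (4 + p**2))/5 = -(4 + p**2)*(4 + p + p**2)/5)
w = 2975856 (w = -(-251)*(4 + 10**2)*(4 + 10 + 10**2) = -(-251)*(4 + 100)*(4 + 10 + 100) = -(-251)*104*114 = -1255*(-11856/5) = 2975856)
1/w = 1/2975856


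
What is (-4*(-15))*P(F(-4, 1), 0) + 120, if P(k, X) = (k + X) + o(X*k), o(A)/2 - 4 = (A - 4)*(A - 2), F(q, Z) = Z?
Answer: 1620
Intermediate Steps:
o(A) = 8 + 2*(-4 + A)*(-2 + A) (o(A) = 8 + 2*((A - 4)*(A - 2)) = 8 + 2*((-4 + A)*(-2 + A)) = 8 + 2*(-4 + A)*(-2 + A))
P(k, X) = 24 + X + k - 12*X*k + 2*X²*k² (P(k, X) = (k + X) + (24 - 12*X*k + 2*(X*k)²) = (X + k) + (24 - 12*X*k + 2*(X²*k²)) = (X + k) + (24 - 12*X*k + 2*X²*k²) = 24 + X + k - 12*X*k + 2*X²*k²)
(-4*(-15))*P(F(-4, 1), 0) + 120 = (-4*(-15))*(24 + 0 + 1 - 12*0*1 + 2*0²*1²) + 120 = 60*(24 + 0 + 1 + 0 + 2*0*1) + 120 = 60*(24 + 0 + 1 + 0 + 0) + 120 = 60*25 + 120 = 1500 + 120 = 1620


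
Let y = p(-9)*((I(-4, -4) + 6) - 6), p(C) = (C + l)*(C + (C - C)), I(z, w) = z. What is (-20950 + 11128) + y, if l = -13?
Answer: -10614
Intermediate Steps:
p(C) = C*(-13 + C) (p(C) = (C - 13)*(C + (C - C)) = (-13 + C)*(C + 0) = (-13 + C)*C = C*(-13 + C))
y = -792 (y = (-9*(-13 - 9))*((-4 + 6) - 6) = (-9*(-22))*(2 - 6) = 198*(-4) = -792)
(-20950 + 11128) + y = (-20950 + 11128) - 792 = -9822 - 792 = -10614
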